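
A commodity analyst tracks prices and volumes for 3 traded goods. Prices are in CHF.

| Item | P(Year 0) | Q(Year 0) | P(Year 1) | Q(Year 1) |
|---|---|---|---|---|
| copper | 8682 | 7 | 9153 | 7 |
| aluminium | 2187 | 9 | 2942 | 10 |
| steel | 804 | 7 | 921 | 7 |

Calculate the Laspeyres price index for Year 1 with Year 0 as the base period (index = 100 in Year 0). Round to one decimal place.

Laspeyres price index uses base-period quantities as weights.
ΣP(Year 1)·Q(Year 0) = 9153×7 + 2942×9 + 921×7 = 64071 + 26478 + 6447 = 96996
ΣP(Year 0)·Q(Year 0) = 8682×7 + 2187×9 + 804×7 = 60774 + 19683 + 5628 = 86085
Index = 96996 / 86085 × 100 = 112.6747

112.7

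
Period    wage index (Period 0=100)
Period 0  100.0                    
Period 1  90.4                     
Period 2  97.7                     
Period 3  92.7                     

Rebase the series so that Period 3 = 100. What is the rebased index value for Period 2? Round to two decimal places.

Rebased(Period 2) = 97.7 / 92.7 × 100 = 105.3937

105.39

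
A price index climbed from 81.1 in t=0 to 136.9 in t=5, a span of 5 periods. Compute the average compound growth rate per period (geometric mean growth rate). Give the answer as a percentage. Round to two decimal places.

Growth factor = (136.9/81.1)^(1/5) = (1.688039)^(1/5) = 1.110392
Growth rate = 1.110392 − 1 = 0.110392 = 11.0392%

11.04%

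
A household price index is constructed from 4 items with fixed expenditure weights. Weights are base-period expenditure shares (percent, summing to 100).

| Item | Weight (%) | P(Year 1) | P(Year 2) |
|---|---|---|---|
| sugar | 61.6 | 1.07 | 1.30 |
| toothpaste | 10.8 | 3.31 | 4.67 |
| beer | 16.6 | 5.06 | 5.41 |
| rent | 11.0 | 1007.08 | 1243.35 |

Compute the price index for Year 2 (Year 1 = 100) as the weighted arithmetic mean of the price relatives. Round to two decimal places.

121.41

sugar: 61.6 × (1.30/1.07) = 61.6 × 1.214953 = 74.8411
toothpaste: 10.8 × (4.67/3.31) = 10.8 × 1.410876 = 15.2375
beer: 16.6 × (5.41/5.06) = 16.6 × 1.069170 = 17.7482
rent: 11.0 × (1243.35/1007.08) = 11.0 × 1.234609 = 13.5807
Index = Σ wᵢ·(p₁ᵢ/p₀ᵢ) = 74.8411 + 15.2375 + 17.7482 + 13.5807 = 121.4075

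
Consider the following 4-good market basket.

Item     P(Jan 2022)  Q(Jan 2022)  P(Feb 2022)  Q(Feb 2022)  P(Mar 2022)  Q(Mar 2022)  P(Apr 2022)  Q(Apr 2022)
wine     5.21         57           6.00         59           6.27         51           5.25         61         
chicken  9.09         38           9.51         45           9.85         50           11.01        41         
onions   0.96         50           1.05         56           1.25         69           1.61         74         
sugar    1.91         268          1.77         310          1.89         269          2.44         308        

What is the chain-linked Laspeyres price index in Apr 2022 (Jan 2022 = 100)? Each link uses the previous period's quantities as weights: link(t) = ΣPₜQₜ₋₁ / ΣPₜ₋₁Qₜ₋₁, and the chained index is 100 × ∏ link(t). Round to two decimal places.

Link Jan 2022→Feb 2022:
ΣP(Feb 2022)Q(Jan 2022) = 6.00×57 + 9.51×38 + 1.05×50 + 1.77×268 = 342 + 361.38 + 52.5 + 474.36 = 1230.24
ΣP(Jan 2022)Q(Jan 2022) = 5.21×57 + 9.09×38 + 0.96×50 + 1.91×268 = 296.97 + 345.42 + 48 + 511.88 = 1202.27
link = 1230.24/1202.27 = 1.023264
Link Feb 2022→Mar 2022:
ΣP(Mar 2022)Q(Feb 2022) = 6.27×59 + 9.85×45 + 1.25×56 + 1.89×310 = 369.93 + 443.25 + 70 + 585.9 = 1469.08
ΣP(Feb 2022)Q(Feb 2022) = 6.00×59 + 9.51×45 + 1.05×56 + 1.77×310 = 354 + 427.95 + 58.8 + 548.7 = 1389.45
link = 1469.08/1389.45 = 1.057310
Link Mar 2022→Apr 2022:
ΣP(Apr 2022)Q(Mar 2022) = 5.25×51 + 11.01×50 + 1.61×69 + 2.44×269 = 267.75 + 550.5 + 111.09 + 656.36 = 1585.7
ΣP(Mar 2022)Q(Mar 2022) = 6.27×51 + 9.85×50 + 1.25×69 + 1.89×269 = 319.77 + 492.5 + 86.25 + 508.41 = 1406.93
link = 1585.7/1406.93 = 1.127064
Chained index = 100 × 1.023264 × 1.057310 × 1.127064 = 121.9380

121.94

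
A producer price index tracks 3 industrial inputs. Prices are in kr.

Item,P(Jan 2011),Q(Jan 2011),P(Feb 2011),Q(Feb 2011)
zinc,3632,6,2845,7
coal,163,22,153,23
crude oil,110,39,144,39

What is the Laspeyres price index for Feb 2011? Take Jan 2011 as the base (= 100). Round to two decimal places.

87.81

Laspeyres price index uses base-period quantities as weights.
ΣP(Feb 2011)·Q(Jan 2011) = 2845×6 + 153×22 + 144×39 = 17070 + 3366 + 5616 = 26052
ΣP(Jan 2011)·Q(Jan 2011) = 3632×6 + 163×22 + 110×39 = 21792 + 3586 + 4290 = 29668
Index = 26052 / 29668 × 100 = 87.8118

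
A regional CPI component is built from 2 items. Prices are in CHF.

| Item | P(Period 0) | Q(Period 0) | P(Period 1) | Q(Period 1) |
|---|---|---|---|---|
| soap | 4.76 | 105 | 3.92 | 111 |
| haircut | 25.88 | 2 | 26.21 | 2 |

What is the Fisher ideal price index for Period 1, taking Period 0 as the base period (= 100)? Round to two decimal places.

84.08

Laspeyres component (base-period weights):
ΣP(Period 1)Q(Period 0) = 3.92×105 + 26.21×2 = 411.6 + 52.42 = 464.02
ΣP(Period 0)Q(Period 0) = 4.76×105 + 25.88×2 = 499.8 + 51.76 = 551.56
L = 464.02 / 551.56 × 100 = 84.1287
Paasche component (current-period weights):
ΣP(Period 1)Q(Period 1) = 3.92×111 + 26.21×2 = 435.12 + 52.42 = 487.54
ΣP(Period 0)Q(Period 1) = 4.76×111 + 25.88×2 = 528.36 + 51.76 = 580.12
P = 487.54 / 580.12 × 100 = 84.0412
Fisher = √(L × P) = √(84.1287 × 84.0412) = 84.0849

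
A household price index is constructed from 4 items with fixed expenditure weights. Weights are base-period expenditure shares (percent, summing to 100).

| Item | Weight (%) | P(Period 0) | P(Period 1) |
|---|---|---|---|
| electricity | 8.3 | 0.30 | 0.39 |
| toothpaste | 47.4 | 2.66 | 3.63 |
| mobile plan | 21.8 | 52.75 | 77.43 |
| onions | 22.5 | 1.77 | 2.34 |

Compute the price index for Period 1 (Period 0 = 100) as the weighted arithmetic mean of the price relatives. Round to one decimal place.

137.2

electricity: 8.3 × (0.39/0.30) = 8.3 × 1.300000 = 10.7900
toothpaste: 47.4 × (3.63/2.66) = 47.4 × 1.364662 = 64.6850
mobile plan: 21.8 × (77.43/52.75) = 21.8 × 1.467867 = 31.9995
onions: 22.5 × (2.34/1.77) = 22.5 × 1.322034 = 29.7458
Index = Σ wᵢ·(p₁ᵢ/p₀ᵢ) = 10.7900 + 64.6850 + 31.9995 + 29.7458 = 137.2202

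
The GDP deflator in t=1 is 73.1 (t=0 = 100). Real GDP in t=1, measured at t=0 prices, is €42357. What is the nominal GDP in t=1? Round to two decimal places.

30962.97

Nominal = Real × (Index/100) = 42357 × (73.1/100)
        = 42357 × 0.731 = 30962.9670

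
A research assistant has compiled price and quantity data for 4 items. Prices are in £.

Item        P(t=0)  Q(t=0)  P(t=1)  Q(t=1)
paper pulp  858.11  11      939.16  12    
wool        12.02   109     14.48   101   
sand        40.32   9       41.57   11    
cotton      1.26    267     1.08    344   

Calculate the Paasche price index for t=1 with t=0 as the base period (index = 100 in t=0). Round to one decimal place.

109.5

Paasche price index uses current-period quantities as weights.
ΣP(t=1)·Q(t=1) = 939.16×12 + 14.48×101 + 41.57×11 + 1.08×344 = 11269.92 + 1462.48 + 457.27 + 371.52 = 13561.19
ΣP(t=0)·Q(t=1) = 858.11×12 + 12.02×101 + 40.32×11 + 1.26×344 = 10297.32 + 1214.02 + 443.52 + 433.44 = 12388.3
Index = 13561.19 / 12388.3 × 100 = 109.4677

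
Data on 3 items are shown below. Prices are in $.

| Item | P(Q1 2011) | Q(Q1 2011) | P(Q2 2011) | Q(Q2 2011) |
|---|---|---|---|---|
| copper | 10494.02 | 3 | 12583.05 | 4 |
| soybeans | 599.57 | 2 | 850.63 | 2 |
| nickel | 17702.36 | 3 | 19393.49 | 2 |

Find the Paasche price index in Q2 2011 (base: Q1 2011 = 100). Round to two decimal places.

115.58

Paasche price index uses current-period quantities as weights.
ΣP(Q2 2011)·Q(Q2 2011) = 12583.05×4 + 850.63×2 + 19393.49×2 = 50332.2 + 1701.26 + 38786.98 = 90820.44
ΣP(Q1 2011)·Q(Q2 2011) = 10494.02×4 + 599.57×2 + 17702.36×2 = 41976.08 + 1199.14 + 35404.72 = 78579.94
Index = 90820.44 / 78579.94 × 100 = 115.5771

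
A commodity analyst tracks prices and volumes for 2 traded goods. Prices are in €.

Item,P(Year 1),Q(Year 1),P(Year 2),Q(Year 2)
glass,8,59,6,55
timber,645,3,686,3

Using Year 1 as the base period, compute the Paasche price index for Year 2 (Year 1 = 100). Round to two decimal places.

100.55

Paasche price index uses current-period quantities as weights.
ΣP(Year 2)·Q(Year 2) = 6×55 + 686×3 = 330 + 2058 = 2388
ΣP(Year 1)·Q(Year 2) = 8×55 + 645×3 = 440 + 1935 = 2375
Index = 2388 / 2375 × 100 = 100.5474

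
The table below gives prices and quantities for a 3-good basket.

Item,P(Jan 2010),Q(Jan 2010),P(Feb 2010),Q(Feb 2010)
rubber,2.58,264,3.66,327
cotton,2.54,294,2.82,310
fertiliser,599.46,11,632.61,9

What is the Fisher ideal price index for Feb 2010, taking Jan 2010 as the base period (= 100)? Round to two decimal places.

Laspeyres component (base-period weights):
ΣP(Feb 2010)Q(Jan 2010) = 3.66×264 + 2.82×294 + 632.61×11 = 966.24 + 829.08 + 6958.71 = 8754.03
ΣP(Jan 2010)Q(Jan 2010) = 2.58×264 + 2.54×294 + 599.46×11 = 681.12 + 746.76 + 6594.06 = 8021.94
L = 8754.03 / 8021.94 × 100 = 109.1261
Paasche component (current-period weights):
ΣP(Feb 2010)Q(Feb 2010) = 3.66×327 + 2.82×310 + 632.61×9 = 1196.82 + 874.2 + 5693.49 = 7764.51
ΣP(Jan 2010)Q(Feb 2010) = 2.58×327 + 2.54×310 + 599.46×9 = 843.66 + 787.4 + 5395.14 = 7026.2
P = 7764.51 / 7026.2 × 100 = 110.5080
Fisher = √(L × P) = √(109.1261 × 110.5080) = 109.8149

109.81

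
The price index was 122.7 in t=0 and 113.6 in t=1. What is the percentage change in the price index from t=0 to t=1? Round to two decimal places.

-7.42%

Change = (113.6 − 122.7) / 122.7 × 100
       = -9.1 / 122.7 × 100 = -7.4165%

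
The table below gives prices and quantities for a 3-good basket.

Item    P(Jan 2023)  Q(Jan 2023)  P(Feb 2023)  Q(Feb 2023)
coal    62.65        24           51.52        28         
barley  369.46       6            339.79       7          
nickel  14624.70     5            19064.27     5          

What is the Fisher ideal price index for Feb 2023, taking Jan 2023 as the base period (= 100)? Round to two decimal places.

128.15

Laspeyres component (base-period weights):
ΣP(Feb 2023)Q(Jan 2023) = 51.52×24 + 339.79×6 + 19064.27×5 = 1236.48 + 2038.74 + 95321.35 = 98596.57
ΣP(Jan 2023)Q(Jan 2023) = 62.65×24 + 369.46×6 + 14624.70×5 = 1503.6 + 2216.76 + 73123.5 = 76843.86
L = 98596.57 / 76843.86 × 100 = 128.3077
Paasche component (current-period weights):
ΣP(Feb 2023)Q(Feb 2023) = 51.52×28 + 339.79×7 + 19064.27×5 = 1442.56 + 2378.53 + 95321.35 = 99142.44
ΣP(Jan 2023)Q(Feb 2023) = 62.65×28 + 369.46×7 + 14624.70×5 = 1754.2 + 2586.22 + 73123.5 = 77463.92
P = 99142.44 / 77463.92 × 100 = 127.9853
Fisher = √(L × P) = √(128.3077 × 127.9853) = 128.1464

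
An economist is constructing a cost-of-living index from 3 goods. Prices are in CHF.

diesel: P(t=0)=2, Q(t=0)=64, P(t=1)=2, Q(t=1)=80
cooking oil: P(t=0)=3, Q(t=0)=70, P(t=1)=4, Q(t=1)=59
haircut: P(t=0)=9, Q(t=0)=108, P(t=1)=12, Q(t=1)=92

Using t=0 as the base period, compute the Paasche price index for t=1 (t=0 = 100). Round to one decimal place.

128.8

Paasche price index uses current-period quantities as weights.
ΣP(t=1)·Q(t=1) = 2×80 + 4×59 + 12×92 = 160 + 236 + 1104 = 1500
ΣP(t=0)·Q(t=1) = 2×80 + 3×59 + 9×92 = 160 + 177 + 828 = 1165
Index = 1500 / 1165 × 100 = 128.7554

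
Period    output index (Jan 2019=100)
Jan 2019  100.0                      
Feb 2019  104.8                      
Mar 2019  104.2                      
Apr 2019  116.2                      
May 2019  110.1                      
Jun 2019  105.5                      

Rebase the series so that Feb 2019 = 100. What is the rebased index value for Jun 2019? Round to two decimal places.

100.67

Rebased(Jun 2019) = 105.5 / 104.8 × 100 = 100.6679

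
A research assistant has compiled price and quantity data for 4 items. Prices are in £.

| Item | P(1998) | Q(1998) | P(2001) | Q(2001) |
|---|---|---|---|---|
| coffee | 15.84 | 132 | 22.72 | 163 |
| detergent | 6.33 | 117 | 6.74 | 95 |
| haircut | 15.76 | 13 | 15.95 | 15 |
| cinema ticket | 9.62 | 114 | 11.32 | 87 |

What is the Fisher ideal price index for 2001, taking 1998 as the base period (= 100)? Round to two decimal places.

129.33

Laspeyres component (base-period weights):
ΣP(2001)Q(1998) = 22.72×132 + 6.74×117 + 15.95×13 + 11.32×114 = 2999.04 + 788.58 + 207.35 + 1290.48 = 5285.45
ΣP(1998)Q(1998) = 15.84×132 + 6.33×117 + 15.76×13 + 9.62×114 = 2090.88 + 740.61 + 204.88 + 1096.68 = 4133.05
L = 5285.45 / 4133.05 × 100 = 127.8826
Paasche component (current-period weights):
ΣP(2001)Q(2001) = 22.72×163 + 6.74×95 + 15.95×15 + 11.32×87 = 3703.36 + 640.3 + 239.25 + 984.84 = 5567.75
ΣP(1998)Q(2001) = 15.84×163 + 6.33×95 + 15.76×15 + 9.62×87 = 2581.92 + 601.35 + 236.4 + 836.94 = 4256.61
P = 5567.75 / 4256.61 × 100 = 130.8024
Fisher = √(L × P) = √(127.8826 × 130.8024) = 129.3343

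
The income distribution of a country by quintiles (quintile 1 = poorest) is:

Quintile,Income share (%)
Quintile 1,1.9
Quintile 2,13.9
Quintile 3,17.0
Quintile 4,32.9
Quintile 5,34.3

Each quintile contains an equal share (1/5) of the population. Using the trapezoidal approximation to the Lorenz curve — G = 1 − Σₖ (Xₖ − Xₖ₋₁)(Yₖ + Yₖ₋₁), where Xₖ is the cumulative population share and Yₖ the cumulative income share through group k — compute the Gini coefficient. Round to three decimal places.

0.335

Cumulative income shares Yₖ: 0.0190, 0.1580, 0.3280, 0.6570, 1.0000
Σ (Xₖ−Xₖ₋₁)(Yₖ+Yₖ₋₁) = (1/5)(0.0190+0.0000) + (1/5)(0.1580+0.0190) + (1/5)(0.3280+0.1580) + (1/5)(0.6570+0.3280) + (1/5)(1.0000+0.6570)
  = 0.0038 + 0.0354 + 0.0972 + 0.1970 + 0.3314 = 0.6648
G = 1 − 0.6648 = 0.3352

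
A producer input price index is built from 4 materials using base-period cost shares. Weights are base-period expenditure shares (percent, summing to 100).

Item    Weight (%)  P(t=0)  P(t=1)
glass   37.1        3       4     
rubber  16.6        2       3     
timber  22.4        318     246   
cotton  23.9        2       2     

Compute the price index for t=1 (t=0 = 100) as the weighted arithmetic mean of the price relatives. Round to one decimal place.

glass: 37.1 × (4/3) = 37.1 × 1.333333 = 49.4667
rubber: 16.6 × (3/2) = 16.6 × 1.500000 = 24.9000
timber: 22.4 × (246/318) = 22.4 × 0.773585 = 17.3283
cotton: 23.9 × (2/2) = 23.9 × 1.000000 = 23.9000
Index = Σ wᵢ·(p₁ᵢ/p₀ᵢ) = 49.4667 + 24.9000 + 17.3283 + 23.9000 = 115.5950

115.6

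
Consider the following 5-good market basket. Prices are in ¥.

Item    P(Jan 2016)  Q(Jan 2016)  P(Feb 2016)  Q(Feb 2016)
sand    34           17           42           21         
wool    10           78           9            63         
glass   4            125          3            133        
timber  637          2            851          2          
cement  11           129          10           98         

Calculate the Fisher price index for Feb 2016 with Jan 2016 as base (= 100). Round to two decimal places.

106.12

Laspeyres component (base-period weights):
ΣP(Feb 2016)Q(Jan 2016) = 42×17 + 9×78 + 3×125 + 851×2 + 10×129 = 714 + 702 + 375 + 1702 + 1290 = 4783
ΣP(Jan 2016)Q(Jan 2016) = 34×17 + 10×78 + 4×125 + 637×2 + 11×129 = 578 + 780 + 500 + 1274 + 1419 = 4551
L = 4783 / 4551 × 100 = 105.0978
Paasche component (current-period weights):
ΣP(Feb 2016)Q(Feb 2016) = 42×21 + 9×63 + 3×133 + 851×2 + 10×98 = 882 + 567 + 399 + 1702 + 980 = 4530
ΣP(Jan 2016)Q(Feb 2016) = 34×21 + 10×63 + 4×133 + 637×2 + 11×98 = 714 + 630 + 532 + 1274 + 1078 = 4228
P = 4530 / 4228 × 100 = 107.1429
Fisher = √(L × P) = √(105.0978 × 107.1429) = 106.1154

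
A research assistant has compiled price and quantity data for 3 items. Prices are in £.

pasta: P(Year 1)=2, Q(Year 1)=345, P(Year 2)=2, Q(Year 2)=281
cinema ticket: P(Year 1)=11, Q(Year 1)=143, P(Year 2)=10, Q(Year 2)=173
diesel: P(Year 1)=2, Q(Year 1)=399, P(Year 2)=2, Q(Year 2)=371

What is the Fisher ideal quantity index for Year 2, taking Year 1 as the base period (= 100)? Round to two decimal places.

Laspeyres component (base-period weights):
ΣP(Year 1)Q(Year 2) = 2×281 + 11×173 + 2×371 = 562 + 1903 + 742 = 3207
ΣP(Year 1)Q(Year 1) = 2×345 + 11×143 + 2×399 = 690 + 1573 + 798 = 3061
L = 3207 / 3061 × 100 = 104.7697
Paasche component (current-period weights):
ΣP(Year 2)Q(Year 2) = 2×281 + 10×173 + 2×371 = 562 + 1730 + 742 = 3034
ΣP(Year 2)Q(Year 1) = 2×345 + 10×143 + 2×399 = 690 + 1430 + 798 = 2918
P = 3034 / 2918 × 100 = 103.9753
Fisher = √(L × P) = √(104.7697 × 103.9753) = 104.3717

104.37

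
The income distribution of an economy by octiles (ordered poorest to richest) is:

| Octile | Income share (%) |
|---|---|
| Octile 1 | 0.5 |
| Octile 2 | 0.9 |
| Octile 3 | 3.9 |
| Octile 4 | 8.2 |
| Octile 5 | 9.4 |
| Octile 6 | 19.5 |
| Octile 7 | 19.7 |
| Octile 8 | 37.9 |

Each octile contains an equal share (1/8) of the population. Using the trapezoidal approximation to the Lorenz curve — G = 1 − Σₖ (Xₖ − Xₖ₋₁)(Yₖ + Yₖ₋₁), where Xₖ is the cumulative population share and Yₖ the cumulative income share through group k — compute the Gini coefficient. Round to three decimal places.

Cumulative income shares Yₖ: 0.0050, 0.0140, 0.0530, 0.1350, 0.2290, 0.4240, 0.6210, 1.0000
Σ (Xₖ−Xₖ₋₁)(Yₖ+Yₖ₋₁) = (1/8)(0.0050+0.0000) + (1/8)(0.0140+0.0050) + (1/8)(0.0530+0.0140) + (1/8)(0.1350+0.0530) + (1/8)(0.2290+0.1350) + (1/8)(0.4240+0.2290) + (1/8)(0.6210+0.4240) + (1/8)(1.0000+0.6210)
  = 0.0006 + 0.0024 + 0.0084 + 0.0235 + 0.0455 + 0.0816 + 0.1306 + 0.2026 = 0.4952
G = 1 − 0.4952 = 0.5048

0.505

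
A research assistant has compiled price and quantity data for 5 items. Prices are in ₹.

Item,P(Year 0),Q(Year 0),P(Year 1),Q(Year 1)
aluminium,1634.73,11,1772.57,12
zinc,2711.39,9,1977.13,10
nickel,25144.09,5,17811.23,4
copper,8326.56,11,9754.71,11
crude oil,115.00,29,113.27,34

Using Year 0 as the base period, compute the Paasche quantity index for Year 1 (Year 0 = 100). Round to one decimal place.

94.3

Paasche quantity index uses current-period prices as weights.
ΣP(Year 1)·Q(Year 1) = 1772.57×12 + 1977.13×10 + 17811.23×4 + 9754.71×11 + 113.27×34 = 21270.84 + 19771.3 + 71244.92 + 107301.81 + 3851.18 = 223440.05
ΣP(Year 1)·Q(Year 0) = 1772.57×11 + 1977.13×9 + 17811.23×5 + 9754.71×11 + 113.27×29 = 19498.27 + 17794.17 + 89056.15 + 107301.81 + 3284.83 = 236935.23
Index = 223440.05 / 236935.23 × 100 = 94.3043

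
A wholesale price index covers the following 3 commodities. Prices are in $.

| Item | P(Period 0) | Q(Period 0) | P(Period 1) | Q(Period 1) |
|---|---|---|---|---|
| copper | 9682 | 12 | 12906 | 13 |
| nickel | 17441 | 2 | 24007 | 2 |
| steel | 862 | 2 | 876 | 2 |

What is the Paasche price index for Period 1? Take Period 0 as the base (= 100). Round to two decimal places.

133.90

Paasche price index uses current-period quantities as weights.
ΣP(Period 1)·Q(Period 1) = 12906×13 + 24007×2 + 876×2 = 167778 + 48014 + 1752 = 217544
ΣP(Period 0)·Q(Period 1) = 9682×13 + 17441×2 + 862×2 = 125866 + 34882 + 1724 = 162472
Index = 217544 / 162472 × 100 = 133.8963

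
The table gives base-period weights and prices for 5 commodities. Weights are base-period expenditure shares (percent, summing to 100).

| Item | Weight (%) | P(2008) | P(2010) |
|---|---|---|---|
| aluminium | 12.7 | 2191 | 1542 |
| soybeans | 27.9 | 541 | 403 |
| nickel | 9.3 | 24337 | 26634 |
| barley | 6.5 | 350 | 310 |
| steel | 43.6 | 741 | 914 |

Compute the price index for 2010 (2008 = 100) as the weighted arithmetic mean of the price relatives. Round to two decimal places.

aluminium: 12.7 × (1542/2191) = 12.7 × 0.703788 = 8.9381
soybeans: 27.9 × (403/541) = 27.9 × 0.744917 = 20.7832
nickel: 9.3 × (26634/24337) = 9.3 × 1.094383 = 10.1778
barley: 6.5 × (310/350) = 6.5 × 0.885714 = 5.7571
steel: 43.6 × (914/741) = 43.6 × 1.233468 = 53.7792
Index = Σ wᵢ·(p₁ᵢ/p₀ᵢ) = 8.9381 + 20.7832 + 10.1778 + 5.7571 + 53.7792 = 99.4354

99.44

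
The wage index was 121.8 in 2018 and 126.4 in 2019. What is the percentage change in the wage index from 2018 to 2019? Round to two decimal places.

Change = (126.4 − 121.8) / 121.8 × 100
       = 4.6 / 121.8 × 100 = 3.7767%

3.78%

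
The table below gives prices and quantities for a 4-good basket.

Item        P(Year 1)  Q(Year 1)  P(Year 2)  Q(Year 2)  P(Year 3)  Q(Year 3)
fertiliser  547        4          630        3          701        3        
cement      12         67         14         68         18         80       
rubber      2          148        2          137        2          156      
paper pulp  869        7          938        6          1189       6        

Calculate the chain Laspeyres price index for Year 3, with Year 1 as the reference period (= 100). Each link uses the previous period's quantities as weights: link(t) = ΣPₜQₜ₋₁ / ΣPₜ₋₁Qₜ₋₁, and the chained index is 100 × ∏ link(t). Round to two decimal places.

135.20

Link Year 1→Year 2:
ΣP(Year 2)Q(Year 1) = 630×4 + 14×67 + 2×148 + 938×7 = 2520 + 938 + 296 + 6566 = 10320
ΣP(Year 1)Q(Year 1) = 547×4 + 12×67 + 2×148 + 869×7 = 2188 + 804 + 296 + 6083 = 9371
link = 10320/9371 = 1.101270
Link Year 2→Year 3:
ΣP(Year 3)Q(Year 2) = 701×3 + 18×68 + 2×137 + 1189×6 = 2103 + 1224 + 274 + 7134 = 10735
ΣP(Year 2)Q(Year 2) = 630×3 + 14×68 + 2×137 + 938×6 = 1890 + 952 + 274 + 5628 = 8744
link = 10735/8744 = 1.227699
Chained index = 100 × 1.101270 × 1.227699 = 135.2028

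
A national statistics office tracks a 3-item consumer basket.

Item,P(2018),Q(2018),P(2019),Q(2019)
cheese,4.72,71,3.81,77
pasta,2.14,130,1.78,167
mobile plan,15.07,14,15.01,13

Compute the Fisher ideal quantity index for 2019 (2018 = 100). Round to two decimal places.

110.78

Laspeyres component (base-period weights):
ΣP(2018)Q(2019) = 4.72×77 + 2.14×167 + 15.07×13 = 363.44 + 357.38 + 195.91 = 916.73
ΣP(2018)Q(2018) = 4.72×71 + 2.14×130 + 15.07×14 = 335.12 + 278.2 + 210.98 = 824.3
L = 916.73 / 824.3 × 100 = 111.2132
Paasche component (current-period weights):
ΣP(2019)Q(2019) = 3.81×77 + 1.78×167 + 15.01×13 = 293.37 + 297.26 + 195.13 = 785.76
ΣP(2019)Q(2018) = 3.81×71 + 1.78×130 + 15.01×14 = 270.51 + 231.4 + 210.14 = 712.05
P = 785.76 / 712.05 × 100 = 110.3518
Fisher = √(L × P) = √(111.2132 × 110.3518) = 110.7816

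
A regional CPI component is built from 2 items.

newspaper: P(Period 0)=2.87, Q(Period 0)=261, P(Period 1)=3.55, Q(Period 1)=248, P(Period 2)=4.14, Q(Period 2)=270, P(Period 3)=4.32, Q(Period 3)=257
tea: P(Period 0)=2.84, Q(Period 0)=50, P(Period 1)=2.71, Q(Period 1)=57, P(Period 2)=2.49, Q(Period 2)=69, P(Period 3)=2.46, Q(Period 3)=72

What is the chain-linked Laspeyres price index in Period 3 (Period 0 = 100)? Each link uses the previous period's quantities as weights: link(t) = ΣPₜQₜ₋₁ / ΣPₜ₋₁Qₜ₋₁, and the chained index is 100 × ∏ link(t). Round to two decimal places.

Link Period 0→Period 1:
ΣP(Period 1)Q(Period 0) = 3.55×261 + 2.71×50 = 926.55 + 135.5 = 1062.05
ΣP(Period 0)Q(Period 0) = 2.87×261 + 2.84×50 = 749.07 + 142 = 891.07
link = 1062.05/891.07 = 1.191882
Link Period 1→Period 2:
ΣP(Period 2)Q(Period 1) = 4.14×248 + 2.49×57 = 1026.72 + 141.93 = 1168.65
ΣP(Period 1)Q(Period 1) = 3.55×248 + 2.71×57 = 880.4 + 154.47 = 1034.87
link = 1168.65/1034.87 = 1.129272
Link Period 2→Period 3:
ΣP(Period 3)Q(Period 2) = 4.32×270 + 2.46×69 = 1166.4 + 169.74 = 1336.14
ΣP(Period 2)Q(Period 2) = 4.14×270 + 2.49×69 = 1117.8 + 171.81 = 1289.61
link = 1336.14/1289.61 = 1.036081
Chained index = 100 × 1.191882 × 1.129272 × 1.036081 = 139.4522

139.45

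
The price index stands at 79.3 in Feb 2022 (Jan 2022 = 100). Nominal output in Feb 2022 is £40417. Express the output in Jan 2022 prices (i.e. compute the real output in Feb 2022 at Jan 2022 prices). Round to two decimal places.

50967.21

Real = Nominal ÷ (Index/100) = 40417 ÷ (79.3/100)
     = 40417 ÷ 0.793 = 50967.2131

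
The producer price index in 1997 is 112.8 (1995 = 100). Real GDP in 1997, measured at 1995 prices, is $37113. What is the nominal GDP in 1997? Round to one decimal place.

Nominal = Real × (Index/100) = 37113 × (112.8/100)
        = 37113 × 1.128 = 41863.4640

41863.5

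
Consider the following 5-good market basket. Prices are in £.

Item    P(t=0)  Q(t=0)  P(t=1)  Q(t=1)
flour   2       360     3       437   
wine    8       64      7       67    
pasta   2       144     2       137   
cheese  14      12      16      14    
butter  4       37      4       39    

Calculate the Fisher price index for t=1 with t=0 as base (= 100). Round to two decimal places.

118.48

Laspeyres component (base-period weights):
ΣP(t=1)Q(t=0) = 3×360 + 7×64 + 2×144 + 16×12 + 4×37 = 1080 + 448 + 288 + 192 + 148 = 2156
ΣP(t=0)Q(t=0) = 2×360 + 8×64 + 2×144 + 14×12 + 4×37 = 720 + 512 + 288 + 168 + 148 = 1836
L = 2156 / 1836 × 100 = 117.4292
Paasche component (current-period weights):
ΣP(t=1)Q(t=1) = 3×437 + 7×67 + 2×137 + 16×14 + 4×39 = 1311 + 469 + 274 + 224 + 156 = 2434
ΣP(t=0)Q(t=1) = 2×437 + 8×67 + 2×137 + 14×14 + 4×39 = 874 + 536 + 274 + 196 + 156 = 2036
P = 2434 / 2036 × 100 = 119.5481
Fisher = √(L × P) = √(117.4292 × 119.5481) = 118.4839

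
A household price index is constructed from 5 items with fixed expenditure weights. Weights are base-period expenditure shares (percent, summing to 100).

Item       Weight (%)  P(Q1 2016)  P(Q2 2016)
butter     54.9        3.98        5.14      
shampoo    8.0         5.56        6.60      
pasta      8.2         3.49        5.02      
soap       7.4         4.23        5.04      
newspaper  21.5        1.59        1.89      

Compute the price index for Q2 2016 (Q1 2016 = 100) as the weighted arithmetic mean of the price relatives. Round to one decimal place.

126.6

butter: 54.9 × (5.14/3.98) = 54.9 × 1.291457 = 70.9010
shampoo: 8.0 × (6.60/5.56) = 8.0 × 1.187050 = 9.4964
pasta: 8.2 × (5.02/3.49) = 8.2 × 1.438395 = 11.7948
soap: 7.4 × (5.04/4.23) = 7.4 × 1.191489 = 8.8170
newspaper: 21.5 × (1.89/1.59) = 21.5 × 1.188679 = 25.5566
Index = Σ wᵢ·(p₁ᵢ/p₀ᵢ) = 70.9010 + 9.4964 + 11.7948 + 8.8170 + 25.5566 = 126.5659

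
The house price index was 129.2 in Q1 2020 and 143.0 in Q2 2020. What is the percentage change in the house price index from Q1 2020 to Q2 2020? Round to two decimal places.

10.68%

Change = (143.0 − 129.2) / 129.2 × 100
       = 13.8 / 129.2 × 100 = 10.6811%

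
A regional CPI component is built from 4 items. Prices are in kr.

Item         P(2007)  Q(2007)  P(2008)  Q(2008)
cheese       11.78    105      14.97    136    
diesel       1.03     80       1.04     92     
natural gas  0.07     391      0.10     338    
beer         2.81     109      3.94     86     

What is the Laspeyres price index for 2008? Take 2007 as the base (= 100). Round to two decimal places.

128.47

Laspeyres price index uses base-period quantities as weights.
ΣP(2008)·Q(2007) = 14.97×105 + 1.04×80 + 0.10×391 + 3.94×109 = 1571.85 + 83.2 + 39.1 + 429.46 = 2123.61
ΣP(2007)·Q(2007) = 11.78×105 + 1.03×80 + 0.07×391 + 2.81×109 = 1236.9 + 82.4 + 27.37 + 306.29 = 1652.96
Index = 2123.61 / 1652.96 × 100 = 128.4732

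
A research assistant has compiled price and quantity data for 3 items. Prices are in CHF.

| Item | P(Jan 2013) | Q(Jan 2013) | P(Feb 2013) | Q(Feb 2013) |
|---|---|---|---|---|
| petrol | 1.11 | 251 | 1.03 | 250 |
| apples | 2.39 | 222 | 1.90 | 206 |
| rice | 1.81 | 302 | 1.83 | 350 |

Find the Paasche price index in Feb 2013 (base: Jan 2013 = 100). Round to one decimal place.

91.9

Paasche price index uses current-period quantities as weights.
ΣP(Feb 2013)·Q(Feb 2013) = 1.03×250 + 1.90×206 + 1.83×350 = 257.5 + 391.4 + 640.5 = 1289.4
ΣP(Jan 2013)·Q(Feb 2013) = 1.11×250 + 2.39×206 + 1.81×350 = 277.5 + 492.34 + 633.5 = 1403.34
Index = 1289.4 / 1403.34 × 100 = 91.8808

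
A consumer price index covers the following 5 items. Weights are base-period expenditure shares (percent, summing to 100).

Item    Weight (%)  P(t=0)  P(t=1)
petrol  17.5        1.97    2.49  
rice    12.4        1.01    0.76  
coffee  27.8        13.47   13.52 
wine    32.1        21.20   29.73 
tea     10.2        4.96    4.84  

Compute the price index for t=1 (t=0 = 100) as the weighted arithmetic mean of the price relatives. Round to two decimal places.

114.32

petrol: 17.5 × (2.49/1.97) = 17.5 × 1.263959 = 22.1193
rice: 12.4 × (0.76/1.01) = 12.4 × 0.752475 = 9.3307
coffee: 27.8 × (13.52/13.47) = 27.8 × 1.003712 = 27.9032
wine: 32.1 × (29.73/21.20) = 32.1 × 1.402358 = 45.0157
tea: 10.2 × (4.84/4.96) = 10.2 × 0.975806 = 9.9532
Index = Σ wᵢ·(p₁ᵢ/p₀ᵢ) = 22.1193 + 9.3307 + 27.9032 + 45.0157 + 9.9532 = 114.3221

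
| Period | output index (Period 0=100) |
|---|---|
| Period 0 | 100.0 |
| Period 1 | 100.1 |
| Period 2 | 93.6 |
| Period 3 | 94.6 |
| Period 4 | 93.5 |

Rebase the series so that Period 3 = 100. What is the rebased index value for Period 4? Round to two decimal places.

Rebased(Period 4) = 93.5 / 94.6 × 100 = 98.8372

98.84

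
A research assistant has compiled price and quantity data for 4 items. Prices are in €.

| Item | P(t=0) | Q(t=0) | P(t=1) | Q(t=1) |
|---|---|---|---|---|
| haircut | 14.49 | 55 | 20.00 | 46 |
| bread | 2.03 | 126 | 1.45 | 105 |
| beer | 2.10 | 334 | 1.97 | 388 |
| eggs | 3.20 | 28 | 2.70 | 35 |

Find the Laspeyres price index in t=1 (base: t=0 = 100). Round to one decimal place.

Laspeyres price index uses base-period quantities as weights.
ΣP(t=1)·Q(t=0) = 20.00×55 + 1.45×126 + 1.97×334 + 2.70×28 = 1100 + 182.7 + 657.98 + 75.6 = 2016.28
ΣP(t=0)·Q(t=0) = 14.49×55 + 2.03×126 + 2.10×334 + 3.20×28 = 796.95 + 255.78 + 701.4 + 89.6 = 1843.73
Index = 2016.28 / 1843.73 × 100 = 109.3587

109.4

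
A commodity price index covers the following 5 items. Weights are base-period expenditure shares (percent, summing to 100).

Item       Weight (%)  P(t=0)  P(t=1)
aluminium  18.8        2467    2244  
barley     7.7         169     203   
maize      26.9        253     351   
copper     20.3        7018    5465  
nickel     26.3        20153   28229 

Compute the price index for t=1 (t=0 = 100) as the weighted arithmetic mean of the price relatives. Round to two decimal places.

116.32

aluminium: 18.8 × (2244/2467) = 18.8 × 0.909607 = 17.1006
barley: 7.7 × (203/169) = 7.7 × 1.201183 = 9.2491
maize: 26.9 × (351/253) = 26.9 × 1.387352 = 37.3198
copper: 20.3 × (5465/7018) = 20.3 × 0.778712 = 15.8079
nickel: 26.3 × (28229/20153) = 26.3 × 1.400734 = 36.8393
Index = Σ wᵢ·(p₁ᵢ/p₀ᵢ) = 17.1006 + 9.2491 + 37.3198 + 15.8079 + 36.8393 = 116.3166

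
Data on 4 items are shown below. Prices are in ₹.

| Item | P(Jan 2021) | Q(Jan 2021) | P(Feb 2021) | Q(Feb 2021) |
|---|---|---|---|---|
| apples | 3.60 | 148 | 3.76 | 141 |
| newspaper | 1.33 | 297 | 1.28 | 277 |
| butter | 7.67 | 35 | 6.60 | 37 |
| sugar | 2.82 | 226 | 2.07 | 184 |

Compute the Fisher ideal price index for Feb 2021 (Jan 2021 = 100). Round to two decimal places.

Laspeyres component (base-period weights):
ΣP(Feb 2021)Q(Jan 2021) = 3.76×148 + 1.28×297 + 6.60×35 + 2.07×226 = 556.48 + 380.16 + 231 + 467.82 = 1635.46
ΣP(Jan 2021)Q(Jan 2021) = 3.60×148 + 1.33×297 + 7.67×35 + 2.82×226 = 532.8 + 395.01 + 268.45 + 637.32 = 1833.58
L = 1635.46 / 1833.58 × 100 = 89.1949
Paasche component (current-period weights):
ΣP(Feb 2021)Q(Feb 2021) = 3.76×141 + 1.28×277 + 6.60×37 + 2.07×184 = 530.16 + 354.56 + 244.2 + 380.88 = 1509.8
ΣP(Jan 2021)Q(Feb 2021) = 3.60×141 + 1.33×277 + 7.67×37 + 2.82×184 = 507.6 + 368.41 + 283.79 + 518.88 = 1678.68
P = 1509.8 / 1678.68 × 100 = 89.9397
Fisher = √(L × P) = √(89.1949 × 89.9397) = 89.5665

89.57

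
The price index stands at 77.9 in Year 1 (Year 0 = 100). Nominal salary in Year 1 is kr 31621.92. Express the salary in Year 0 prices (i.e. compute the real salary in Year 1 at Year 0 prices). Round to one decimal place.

Real = Nominal ÷ (Index/100) = 31621.92 ÷ (77.9/100)
     = 31621.92 ÷ 0.779 = 40592.9653

40593.0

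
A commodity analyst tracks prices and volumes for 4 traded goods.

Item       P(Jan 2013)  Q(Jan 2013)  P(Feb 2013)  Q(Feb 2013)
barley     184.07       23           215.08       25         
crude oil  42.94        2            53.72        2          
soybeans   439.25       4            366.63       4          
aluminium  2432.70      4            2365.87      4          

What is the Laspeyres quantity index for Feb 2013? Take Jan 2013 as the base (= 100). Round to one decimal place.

102.3

Laspeyres quantity index uses base-period prices as weights.
ΣP(Jan 2013)·Q(Feb 2013) = 184.07×25 + 42.94×2 + 439.25×4 + 2432.70×4 = 4601.75 + 85.88 + 1757 + 9730.8 = 16175.43
ΣP(Jan 2013)·Q(Jan 2013) = 184.07×23 + 42.94×2 + 439.25×4 + 2432.70×4 = 4233.61 + 85.88 + 1757 + 9730.8 = 15807.29
Index = 16175.43 / 15807.29 × 100 = 102.3289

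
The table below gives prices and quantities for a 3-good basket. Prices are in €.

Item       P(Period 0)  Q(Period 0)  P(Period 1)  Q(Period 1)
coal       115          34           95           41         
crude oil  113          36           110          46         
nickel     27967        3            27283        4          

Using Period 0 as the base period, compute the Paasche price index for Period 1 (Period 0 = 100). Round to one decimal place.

97.0

Paasche price index uses current-period quantities as weights.
ΣP(Period 1)·Q(Period 1) = 95×41 + 110×46 + 27283×4 = 3895 + 5060 + 109132 = 118087
ΣP(Period 0)·Q(Period 1) = 115×41 + 113×46 + 27967×4 = 4715 + 5198 + 111868 = 121781
Index = 118087 / 121781 × 100 = 96.9667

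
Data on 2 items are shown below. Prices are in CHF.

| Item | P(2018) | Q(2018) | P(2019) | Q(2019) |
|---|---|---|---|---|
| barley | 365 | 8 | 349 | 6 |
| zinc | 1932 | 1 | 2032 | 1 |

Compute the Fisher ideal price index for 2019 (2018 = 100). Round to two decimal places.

99.76

Laspeyres component (base-period weights):
ΣP(2019)Q(2018) = 349×8 + 2032×1 = 2792 + 2032 = 4824
ΣP(2018)Q(2018) = 365×8 + 1932×1 = 2920 + 1932 = 4852
L = 4824 / 4852 × 100 = 99.4229
Paasche component (current-period weights):
ΣP(2019)Q(2019) = 349×6 + 2032×1 = 2094 + 2032 = 4126
ΣP(2018)Q(2019) = 365×6 + 1932×1 = 2190 + 1932 = 4122
P = 4126 / 4122 × 100 = 100.0970
Fisher = √(L × P) = √(99.4229 × 100.0970) = 99.7594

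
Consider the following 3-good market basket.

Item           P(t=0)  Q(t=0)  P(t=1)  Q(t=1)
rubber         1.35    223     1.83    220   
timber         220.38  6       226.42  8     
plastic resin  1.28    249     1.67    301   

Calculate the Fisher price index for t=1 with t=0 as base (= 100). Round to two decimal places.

Laspeyres component (base-period weights):
ΣP(t=1)Q(t=0) = 1.83×223 + 226.42×6 + 1.67×249 = 408.09 + 1358.52 + 415.83 = 2182.44
ΣP(t=0)Q(t=0) = 1.35×223 + 220.38×6 + 1.28×249 = 301.05 + 1322.28 + 318.72 = 1942.05
L = 2182.44 / 1942.05 × 100 = 112.3782
Paasche component (current-period weights):
ΣP(t=1)Q(t=1) = 1.83×220 + 226.42×8 + 1.67×301 = 402.6 + 1811.36 + 502.67 = 2716.63
ΣP(t=0)Q(t=1) = 1.35×220 + 220.38×8 + 1.28×301 = 297 + 1763.04 + 385.28 = 2445.32
P = 2716.63 / 2445.32 × 100 = 111.0951
Fisher = √(L × P) = √(112.3782 × 111.0951) = 111.7348

111.73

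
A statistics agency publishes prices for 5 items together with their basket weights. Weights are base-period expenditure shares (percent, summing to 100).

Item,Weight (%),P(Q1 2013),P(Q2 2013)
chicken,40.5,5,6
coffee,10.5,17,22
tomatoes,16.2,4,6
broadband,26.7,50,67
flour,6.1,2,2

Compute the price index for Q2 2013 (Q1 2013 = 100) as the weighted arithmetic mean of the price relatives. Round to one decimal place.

chicken: 40.5 × (6/5) = 40.5 × 1.200000 = 48.6000
coffee: 10.5 × (22/17) = 10.5 × 1.294118 = 13.5882
tomatoes: 16.2 × (6/4) = 16.2 × 1.500000 = 24.3000
broadband: 26.7 × (67/50) = 26.7 × 1.340000 = 35.7780
flour: 6.1 × (2/2) = 6.1 × 1.000000 = 6.1000
Index = Σ wᵢ·(p₁ᵢ/p₀ᵢ) = 48.6000 + 13.5882 + 24.3000 + 35.7780 + 6.1000 = 128.3662

128.4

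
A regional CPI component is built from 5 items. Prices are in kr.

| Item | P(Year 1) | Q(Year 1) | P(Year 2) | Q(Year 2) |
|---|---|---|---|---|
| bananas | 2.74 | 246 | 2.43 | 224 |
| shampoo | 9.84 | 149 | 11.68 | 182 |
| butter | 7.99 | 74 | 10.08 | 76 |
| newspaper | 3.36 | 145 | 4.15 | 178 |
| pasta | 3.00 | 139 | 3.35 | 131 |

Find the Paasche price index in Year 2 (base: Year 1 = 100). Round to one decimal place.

115.3

Paasche price index uses current-period quantities as weights.
ΣP(Year 2)·Q(Year 2) = 2.43×224 + 11.68×182 + 10.08×76 + 4.15×178 + 3.35×131 = 544.32 + 2125.76 + 766.08 + 738.7 + 438.85 = 4613.71
ΣP(Year 1)·Q(Year 2) = 2.74×224 + 9.84×182 + 7.99×76 + 3.36×178 + 3.00×131 = 613.76 + 1790.88 + 607.24 + 598.08 + 393 = 4002.96
Index = 4613.71 / 4002.96 × 100 = 115.2575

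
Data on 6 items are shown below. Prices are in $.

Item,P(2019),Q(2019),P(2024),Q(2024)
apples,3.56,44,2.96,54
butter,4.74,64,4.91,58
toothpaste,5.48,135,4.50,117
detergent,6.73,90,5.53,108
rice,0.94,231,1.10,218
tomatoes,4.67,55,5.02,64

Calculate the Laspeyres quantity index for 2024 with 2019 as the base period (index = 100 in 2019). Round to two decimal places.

102.61

Laspeyres quantity index uses base-period prices as weights.
ΣP(2019)·Q(2024) = 3.56×54 + 4.74×58 + 5.48×117 + 6.73×108 + 0.94×218 + 4.67×64 = 192.24 + 274.92 + 641.16 + 726.84 + 204.92 + 298.88 = 2338.96
ΣP(2019)·Q(2019) = 3.56×44 + 4.74×64 + 5.48×135 + 6.73×90 + 0.94×231 + 4.67×55 = 156.64 + 303.36 + 739.8 + 605.7 + 217.14 + 256.85 = 2279.49
Index = 2338.96 / 2279.49 × 100 = 102.6089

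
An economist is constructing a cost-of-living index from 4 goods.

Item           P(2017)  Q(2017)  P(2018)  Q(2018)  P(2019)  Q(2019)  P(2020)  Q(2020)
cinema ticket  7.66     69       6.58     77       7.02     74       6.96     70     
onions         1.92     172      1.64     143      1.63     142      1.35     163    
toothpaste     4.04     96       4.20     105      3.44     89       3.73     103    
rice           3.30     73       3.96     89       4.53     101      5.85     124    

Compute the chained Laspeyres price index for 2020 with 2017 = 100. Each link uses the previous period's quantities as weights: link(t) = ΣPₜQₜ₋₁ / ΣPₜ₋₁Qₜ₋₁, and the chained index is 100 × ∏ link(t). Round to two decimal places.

Link 2017→2018:
ΣP(2018)Q(2017) = 6.58×69 + 1.64×172 + 4.20×96 + 3.96×73 = 454.02 + 282.08 + 403.2 + 289.08 = 1428.38
ΣP(2017)Q(2017) = 7.66×69 + 1.92×172 + 4.04×96 + 3.30×73 = 528.54 + 330.24 + 387.84 + 240.9 = 1487.52
link = 1428.38/1487.52 = 0.960243
Link 2018→2019:
ΣP(2019)Q(2018) = 7.02×77 + 1.63×143 + 3.44×105 + 4.53×89 = 540.54 + 233.09 + 361.2 + 403.17 = 1538
ΣP(2018)Q(2018) = 6.58×77 + 1.64×143 + 4.20×105 + 3.96×89 = 506.66 + 234.52 + 441 + 352.44 = 1534.62
link = 1538/1534.62 = 1.002202
Link 2019→2020:
ΣP(2020)Q(2019) = 6.96×74 + 1.35×142 + 3.73×89 + 5.85×101 = 515.04 + 191.7 + 331.97 + 590.85 = 1629.56
ΣP(2019)Q(2019) = 7.02×74 + 1.63×142 + 3.44×89 + 4.53×101 = 519.48 + 231.46 + 306.16 + 457.53 = 1514.63
link = 1629.56/1514.63 = 1.075880
Chained index = 100 × 0.960243 × 1.002202 × 1.075880 = 103.5381

103.54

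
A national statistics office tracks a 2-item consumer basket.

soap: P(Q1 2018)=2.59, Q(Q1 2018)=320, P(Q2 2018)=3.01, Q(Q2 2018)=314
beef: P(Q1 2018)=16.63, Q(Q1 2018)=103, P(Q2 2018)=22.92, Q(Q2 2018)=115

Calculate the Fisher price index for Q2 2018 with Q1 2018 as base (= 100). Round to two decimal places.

Laspeyres component (base-period weights):
ΣP(Q2 2018)Q(Q1 2018) = 3.01×320 + 22.92×103 = 963.2 + 2360.76 = 3323.96
ΣP(Q1 2018)Q(Q1 2018) = 2.59×320 + 16.63×103 = 828.8 + 1712.89 = 2541.69
L = 3323.96 / 2541.69 × 100 = 130.7776
Paasche component (current-period weights):
ΣP(Q2 2018)Q(Q2 2018) = 3.01×314 + 22.92×115 = 945.14 + 2635.8 = 3580.94
ΣP(Q1 2018)Q(Q2 2018) = 2.59×314 + 16.63×115 = 813.26 + 1912.45 = 2725.71
P = 3580.94 / 2725.71 × 100 = 131.3764
Fisher = √(L × P) = √(130.7776 × 131.3764) = 131.0766

131.08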